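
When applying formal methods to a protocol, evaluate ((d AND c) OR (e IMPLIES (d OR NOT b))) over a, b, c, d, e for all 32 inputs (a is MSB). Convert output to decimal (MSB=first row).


Formula: ((d AND c) OR (e IMPLIES (d OR NOT b))) over a, b, c, d, e (32 rows)
Evaluate each row (bits = a,b,c,d,e, MSB first):
  row 0 [00000]: ((0 AND 0) OR (0 IMPLIES (0 OR NOT 0))) -> 1
  row 1 [00001]: ((0 AND 0) OR (1 IMPLIES (0 OR NOT 0))) -> 1
  row 2 [00010]: ((1 AND 0) OR (0 IMPLIES (1 OR NOT 0))) -> 1
  row 3 [00011]: ((1 AND 0) OR (1 IMPLIES (1 OR NOT 0))) -> 1
  row 4 [00100]: ((0 AND 1) OR (0 IMPLIES (0 OR NOT 0))) -> 1
  row 5 [00101]: ((0 AND 1) OR (1 IMPLIES (0 OR NOT 0))) -> 1
  row 6 [00110]: ((1 AND 1) OR (0 IMPLIES (1 OR NOT 0))) -> 1
  row 7 [00111]: ((1 AND 1) OR (1 IMPLIES (1 OR NOT 0))) -> 1
  row 8 [01000]: ((0 AND 0) OR (0 IMPLIES (0 OR NOT 1))) -> 1
  row 9 [01001]: ((0 AND 0) OR (1 IMPLIES (0 OR NOT 1))) -> 0
  row 10 [01010]: ((1 AND 0) OR (0 IMPLIES (1 OR NOT 1))) -> 1
  row 11 [01011]: ((1 AND 0) OR (1 IMPLIES (1 OR NOT 1))) -> 1
  row 12 [01100]: ((0 AND 1) OR (0 IMPLIES (0 OR NOT 1))) -> 1
  row 13 [01101]: ((0 AND 1) OR (1 IMPLIES (0 OR NOT 1))) -> 0
  row 14 [01110]: ((1 AND 1) OR (0 IMPLIES (1 OR NOT 1))) -> 1
  row 15 [01111]: ((1 AND 1) OR (1 IMPLIES (1 OR NOT 1))) -> 1
  row 16 [10000]: ((0 AND 0) OR (0 IMPLIES (0 OR NOT 0))) -> 1
  row 17 [10001]: ((0 AND 0) OR (1 IMPLIES (0 OR NOT 0))) -> 1
  row 18 [10010]: ((1 AND 0) OR (0 IMPLIES (1 OR NOT 0))) -> 1
  row 19 [10011]: ((1 AND 0) OR (1 IMPLIES (1 OR NOT 0))) -> 1
  row 20 [10100]: ((0 AND 1) OR (0 IMPLIES (0 OR NOT 0))) -> 1
  row 21 [10101]: ((0 AND 1) OR (1 IMPLIES (0 OR NOT 0))) -> 1
  row 22 [10110]: ((1 AND 1) OR (0 IMPLIES (1 OR NOT 0))) -> 1
  row 23 [10111]: ((1 AND 1) OR (1 IMPLIES (1 OR NOT 0))) -> 1
  row 24 [11000]: ((0 AND 0) OR (0 IMPLIES (0 OR NOT 1))) -> 1
  row 25 [11001]: ((0 AND 0) OR (1 IMPLIES (0 OR NOT 1))) -> 0
  row 26 [11010]: ((1 AND 0) OR (0 IMPLIES (1 OR NOT 1))) -> 1
  row 27 [11011]: ((1 AND 0) OR (1 IMPLIES (1 OR NOT 1))) -> 1
  row 28 [11100]: ((0 AND 1) OR (0 IMPLIES (0 OR NOT 1))) -> 1
  row 29 [11101]: ((0 AND 1) OR (1 IMPLIES (0 OR NOT 1))) -> 0
  row 30 [11110]: ((1 AND 1) OR (0 IMPLIES (1 OR NOT 1))) -> 1
  row 31 [11111]: ((1 AND 1) OR (1 IMPLIES (1 OR NOT 1))) -> 1
Full result column, 4 rows per line (a,b,c fixed per line; d,e runs 00..11 left to right):
  rows 0-3 [a,b,c=000]: 1111  = hex F
  rows 4-7 [a,b,c=001]: 1111  = hex F
  rows 8-11 [a,b,c=010]: 1011  = hex B
  rows 12-15 [a,b,c=011]: 1011  = hex B
  rows 16-19 [a,b,c=100]: 1111  = hex F
  rows 20-23 [a,b,c=101]: 1111  = hex F
  rows 24-27 [a,b,c=110]: 1011  = hex B
  rows 28-31 [a,b,c=111]: 1011  = hex B
Output column (row 0 .. row 31) = 11111111101110111111111110111011
Output column grouped in 4s = 1111 1111 1011 1011 1111 1111 1011 1011 = 0xFFBBFFBB
Convert to decimal digit by digit (value = value*16 + digit):
  F -> 15
  15*16 + 15 (F) = 255
  255*16 + 11 (B) = 4091
  4091*16 + 11 (B) = 65467
  65467*16 + 15 (F) = 1047487
  1047487*16 + 15 (F) = 16759807
  16759807*16 + 11 (B) = 268156923
  268156923*16 + 11 (B) = 4290510779
Decimal = 4290510779

4290510779


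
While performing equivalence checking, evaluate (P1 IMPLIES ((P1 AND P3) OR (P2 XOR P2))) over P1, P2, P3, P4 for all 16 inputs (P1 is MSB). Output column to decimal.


Formula: (P1 IMPLIES ((P1 AND P3) OR (P2 XOR P2))) over P1, P2, P3, P4 (16 rows)
Evaluate each row (bits = P1,P2,P3,P4, MSB first):
  row 0 [0000]: (0 IMPLIES ((0 AND 0) OR (0 XOR 0))) -> 1
  row 1 [0001]: (0 IMPLIES ((0 AND 0) OR (0 XOR 0))) -> 1
  row 2 [0010]: (0 IMPLIES ((0 AND 1) OR (0 XOR 0))) -> 1
  row 3 [0011]: (0 IMPLIES ((0 AND 1) OR (0 XOR 0))) -> 1
  row 4 [0100]: (0 IMPLIES ((0 AND 0) OR (1 XOR 1))) -> 1
  row 5 [0101]: (0 IMPLIES ((0 AND 0) OR (1 XOR 1))) -> 1
  row 6 [0110]: (0 IMPLIES ((0 AND 1) OR (1 XOR 1))) -> 1
  row 7 [0111]: (0 IMPLIES ((0 AND 1) OR (1 XOR 1))) -> 1
  row 8 [1000]: (1 IMPLIES ((1 AND 0) OR (0 XOR 0))) -> 0
  row 9 [1001]: (1 IMPLIES ((1 AND 0) OR (0 XOR 0))) -> 0
  row 10 [1010]: (1 IMPLIES ((1 AND 1) OR (0 XOR 0))) -> 1
  row 11 [1011]: (1 IMPLIES ((1 AND 1) OR (0 XOR 0))) -> 1
  row 12 [1100]: (1 IMPLIES ((1 AND 0) OR (1 XOR 1))) -> 0
  row 13 [1101]: (1 IMPLIES ((1 AND 0) OR (1 XOR 1))) -> 0
  row 14 [1110]: (1 IMPLIES ((1 AND 1) OR (1 XOR 1))) -> 1
  row 15 [1111]: (1 IMPLIES ((1 AND 1) OR (1 XOR 1))) -> 1
Full result column, 4 rows per line (P1,P2 fixed per line; P3,P4 runs 00..11 left to right):
  rows 0-3 [P1,P2=00]: 1111  = hex F
  rows 4-7 [P1,P2=01]: 1111  = hex F
  rows 8-11 [P1,P2=10]: 0011  = hex 3
  rows 12-15 [P1,P2=11]: 0011  = hex 3
Output column (row 0 .. row 15) = 1111111100110011
Output column grouped in 4s = 1111 1111 0011 0011 = 0xFF33
Convert to decimal digit by digit (value = value*16 + digit):
  F -> 15
  15*16 + 15 (F) = 255
  255*16 + 3 = 4083
  4083*16 + 3 = 65331
Decimal = 65331

65331


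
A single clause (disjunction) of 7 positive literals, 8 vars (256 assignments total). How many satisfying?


Step 1: Total=2^8=256
Step 2: Unsat when all 7 false: 2^1=2
Step 3: Sat=256-2=254

254


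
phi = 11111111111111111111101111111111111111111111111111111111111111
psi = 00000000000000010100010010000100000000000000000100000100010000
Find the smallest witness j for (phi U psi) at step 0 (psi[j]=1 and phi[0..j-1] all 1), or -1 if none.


(phi U psi) at 0: need smallest j with psi[j]=1 and phi[i]=1 for all i in [0,j).
Scan from step 0:
  step 0: phi=1, psi=0 -> continue
  step 1: phi=1, psi=0 -> continue
  step 2: phi=1, psi=0 -> continue
  step 3: phi=1, psi=0 -> continue
  step 15: psi=1 and phi held for [0,15) -> witness found
Witness step = 15

15


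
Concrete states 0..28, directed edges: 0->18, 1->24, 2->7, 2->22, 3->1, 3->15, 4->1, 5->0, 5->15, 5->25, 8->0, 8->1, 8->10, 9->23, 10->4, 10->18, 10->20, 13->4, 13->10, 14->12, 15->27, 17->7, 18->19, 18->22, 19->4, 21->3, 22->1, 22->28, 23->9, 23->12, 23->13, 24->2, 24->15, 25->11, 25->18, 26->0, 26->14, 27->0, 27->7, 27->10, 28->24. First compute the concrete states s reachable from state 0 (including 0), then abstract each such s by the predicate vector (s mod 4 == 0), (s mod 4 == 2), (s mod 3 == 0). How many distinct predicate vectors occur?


BFS from 0:
Concrete reachable: {0, 1, 2, 4, 7, 10, 15, 18, 19, 20, 22, 24, 27, 28}
Abstract via predicates (s mod 4 == 0), (s mod 4 == 2), (s mod 3 == 0):
  (0,0,0) <- {1, 7, 19}
  (0,0,1) <- {15, 27}
  (0,1,0) <- {2, 10, 22}
  (0,1,1) <- {18}
  (1,0,0) <- {4, 20, 28}
  (1,0,1) <- {0, 24}
Distinct abstract states = 6

6


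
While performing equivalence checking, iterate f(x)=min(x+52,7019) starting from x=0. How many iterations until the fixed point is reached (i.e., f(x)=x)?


Step 1: x=0, cap=7019, increment=52
Step 2: x grows by 52 each step until capped at 7019; fixed point is x=7019
Step 3: iterations = ceil(7019/52) = 135

135


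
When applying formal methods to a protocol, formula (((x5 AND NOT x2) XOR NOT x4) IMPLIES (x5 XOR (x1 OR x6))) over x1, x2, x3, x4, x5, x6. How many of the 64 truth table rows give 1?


Formula: (((x5 AND NOT x2) XOR NOT x4) IMPLIES (x5 XOR (x1 OR x6))) over 6 vars (64 rows)
Evaluate each row (x1, x2, x3, x4, x5, x6 as bits, MSB first):
  row 0 [000000]: (((0 AND NOT 0) XOR NOT 0) IMPLIES (0 XOR (0 OR 0))) -> 0
  row 1 [000001]: (((0 AND NOT 0) XOR NOT 0) IMPLIES (0 XOR (0 OR 1))) -> 1
  row 2 [000010]: (((1 AND NOT 0) XOR NOT 0) IMPLIES (1 XOR (0 OR 0))) -> 1
  row 3 [000011]: (((1 AND NOT 0) XOR NOT 0) IMPLIES (1 XOR (0 OR 1))) -> 1
  row 4 [000100]: (((0 AND NOT 0) XOR NOT 1) IMPLIES (0 XOR (0 OR 0))) -> 1
  (every remaining row is evaluated the same way; all 64 results are listed next)
Full result column, 8 rows per line (x1,x2,x3 fixed per line; x4,x5,x6 runs 000..111 left to right):
  rows 0-7 [x1,x2,x3=000]: 01111110  (ones: 6)
  rows 8-15 [x1,x2,x3=001]: 01111110  (ones: 6)
  rows 16-23 [x1,x2,x3=010]: 01101111  (ones: 6)
  rows 24-31 [x1,x2,x3=011]: 01101111  (ones: 6)
  rows 32-39 [x1,x2,x3=100]: 11111100  (ones: 6)
  rows 40-47 [x1,x2,x3=101]: 11111100  (ones: 6)
  rows 48-55 [x1,x2,x3=110]: 11001111  (ones: 6)
  rows 56-63 [x1,x2,x3=111]: 11001111  (ones: 6)
Count of 1-rows = 6+6+6+6+6+6+6+6 = 48

48


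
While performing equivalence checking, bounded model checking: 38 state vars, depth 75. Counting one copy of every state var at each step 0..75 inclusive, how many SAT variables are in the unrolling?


BMC unrolls to depth k, creating one copy of each state var for steps 0..k.
Step count = 75 + 1 = 76 (steps 0 through 75)
Vars per step = 38
Total = 38 * 76 = 2888

2888


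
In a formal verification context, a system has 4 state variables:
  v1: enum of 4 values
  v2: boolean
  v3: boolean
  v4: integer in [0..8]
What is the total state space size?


State space = product of domain sizes of all variables.
Domain sizes:
  v1 (enum of 4 values): 4
  v2 (boolean): 2
  v3 (boolean): 2
  v4 (integer in [0..8]): 9
Product = 4 * 2 * 2 * 9 = 144

144


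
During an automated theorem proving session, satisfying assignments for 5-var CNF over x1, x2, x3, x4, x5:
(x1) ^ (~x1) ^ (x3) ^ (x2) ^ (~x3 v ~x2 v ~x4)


CNF with 5 clauses over 5 vars (32 assignments).
An assignment satisfies CNF iff every clause has >=1 true literal.
Check each row (bits = x1,x2,x3,x4,x5; clause T/F shown):
  row 0 [00000]: clauses=FTFFT -> 0
  row 1 [00001]: clauses=FTFFT -> 0
  row 2 [00010]: clauses=FTFFT -> 0
  row 3 [00011]: clauses=FTFFT -> 0
  row 4 [00100]: clauses=FTTFT -> 0
  row 5 [00101]: clauses=FTTFT -> 0
  row 6 [00110]: clauses=FTTFT -> 0
  row 7 [00111]: clauses=FTTFT -> 0
  row 8 [01000]: clauses=FTFTT -> 0
  row 9 [01001]: clauses=FTFTT -> 0
  row 10 [01010]: clauses=FTFTT -> 0
  row 11 [01011]: clauses=FTFTT -> 0
  row 12 [01100]: clauses=FTTTT -> 0
  row 13 [01101]: clauses=FTTTT -> 0
  row 14 [01110]: clauses=FTTTF -> 0
  row 15 [01111]: clauses=FTTTF -> 0
  row 16 [10000]: clauses=TFFFT -> 0
  row 17 [10001]: clauses=TFFFT -> 0
  row 18 [10010]: clauses=TFFFT -> 0
  row 19 [10011]: clauses=TFFFT -> 0
  row 20 [10100]: clauses=TFTFT -> 0
  row 21 [10101]: clauses=TFTFT -> 0
  row 22 [10110]: clauses=TFTFT -> 0
  row 23 [10111]: clauses=TFTFT -> 0
  row 24 [11000]: clauses=TFFTT -> 0
  row 25 [11001]: clauses=TFFTT -> 0
  row 26 [11010]: clauses=TFFTT -> 0
  row 27 [11011]: clauses=TFFTT -> 0
  row 28 [11100]: clauses=TFTTT -> 0
  row 29 [11101]: clauses=TFTTT -> 0
  row 30 [11110]: clauses=TFTTF -> 0
  row 31 [11111]: clauses=TFTTF -> 0
Full result column, 8 rows per line (x1,x2 fixed per line; x3,x4,x5 runs 000..111 left to right):
  rows 0-7 [x1,x2=00]: 00000000  (ones: 0)
  rows 8-15 [x1,x2=01]: 00000000  (ones: 0)
  rows 16-23 [x1,x2=10]: 00000000  (ones: 0)
  rows 24-31 [x1,x2=11]: 00000000  (ones: 0)
Satisfying assignments = 0+0+0+0 = 0

0


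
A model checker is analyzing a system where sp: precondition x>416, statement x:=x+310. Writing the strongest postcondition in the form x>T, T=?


Formula: sp(P, x:=E) = exists old_x. (x = E[old_x/x]) AND P[old_x/x] (old_x is the value of x before the assignment; eliminate old_x by solving x = E[old_x/x] for old_x)
Step 1: Precondition P: x>416, i.e. old_x > 416
Step 2: Assignment gives x = old_x + 310, so old_x = x - 310
Step 3: Substitute into P: x - 310 > 416
Step 4: Simplify: x > 416+310 = 726

726


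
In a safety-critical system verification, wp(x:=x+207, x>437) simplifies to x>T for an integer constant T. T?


Formula: wp(x:=E, P) = P[E/x] (substitute E for x in postcondition)
Step 1: Postcondition: x>437
Step 2: Substitute x+207 for x: x+207>437
Step 3: Solve for x: x > 437-207 = 230

230


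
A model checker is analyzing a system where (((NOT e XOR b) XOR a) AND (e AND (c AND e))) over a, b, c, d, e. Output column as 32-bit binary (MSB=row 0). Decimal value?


Formula: (((NOT e XOR b) XOR a) AND (e AND (c AND e))) over a, b, c, d, e (32 rows)
Evaluate each row (bits = a,b,c,d,e, MSB first):
  row 0 [00000]: (((NOT 0 XOR 0) XOR 0) AND (0 AND (0 AND 0))) -> 0
  row 1 [00001]: (((NOT 1 XOR 0) XOR 0) AND (1 AND (0 AND 1))) -> 0
  row 2 [00010]: (((NOT 0 XOR 0) XOR 0) AND (0 AND (0 AND 0))) -> 0
  row 3 [00011]: (((NOT 1 XOR 0) XOR 0) AND (1 AND (0 AND 1))) -> 0
  row 4 [00100]: (((NOT 0 XOR 0) XOR 0) AND (0 AND (1 AND 0))) -> 0
  row 5 [00101]: (((NOT 1 XOR 0) XOR 0) AND (1 AND (1 AND 1))) -> 0
  row 6 [00110]: (((NOT 0 XOR 0) XOR 0) AND (0 AND (1 AND 0))) -> 0
  row 7 [00111]: (((NOT 1 XOR 0) XOR 0) AND (1 AND (1 AND 1))) -> 0
  row 8 [01000]: (((NOT 0 XOR 1) XOR 0) AND (0 AND (0 AND 0))) -> 0
  row 9 [01001]: (((NOT 1 XOR 1) XOR 0) AND (1 AND (0 AND 1))) -> 0
  row 10 [01010]: (((NOT 0 XOR 1) XOR 0) AND (0 AND (0 AND 0))) -> 0
  row 11 [01011]: (((NOT 1 XOR 1) XOR 0) AND (1 AND (0 AND 1))) -> 0
  row 12 [01100]: (((NOT 0 XOR 1) XOR 0) AND (0 AND (1 AND 0))) -> 0
  row 13 [01101]: (((NOT 1 XOR 1) XOR 0) AND (1 AND (1 AND 1))) -> 1
  row 14 [01110]: (((NOT 0 XOR 1) XOR 0) AND (0 AND (1 AND 0))) -> 0
  row 15 [01111]: (((NOT 1 XOR 1) XOR 0) AND (1 AND (1 AND 1))) -> 1
  row 16 [10000]: (((NOT 0 XOR 0) XOR 1) AND (0 AND (0 AND 0))) -> 0
  row 17 [10001]: (((NOT 1 XOR 0) XOR 1) AND (1 AND (0 AND 1))) -> 0
  row 18 [10010]: (((NOT 0 XOR 0) XOR 1) AND (0 AND (0 AND 0))) -> 0
  row 19 [10011]: (((NOT 1 XOR 0) XOR 1) AND (1 AND (0 AND 1))) -> 0
  row 20 [10100]: (((NOT 0 XOR 0) XOR 1) AND (0 AND (1 AND 0))) -> 0
  row 21 [10101]: (((NOT 1 XOR 0) XOR 1) AND (1 AND (1 AND 1))) -> 1
  row 22 [10110]: (((NOT 0 XOR 0) XOR 1) AND (0 AND (1 AND 0))) -> 0
  row 23 [10111]: (((NOT 1 XOR 0) XOR 1) AND (1 AND (1 AND 1))) -> 1
  row 24 [11000]: (((NOT 0 XOR 1) XOR 1) AND (0 AND (0 AND 0))) -> 0
  row 25 [11001]: (((NOT 1 XOR 1) XOR 1) AND (1 AND (0 AND 1))) -> 0
  row 26 [11010]: (((NOT 0 XOR 1) XOR 1) AND (0 AND (0 AND 0))) -> 0
  row 27 [11011]: (((NOT 1 XOR 1) XOR 1) AND (1 AND (0 AND 1))) -> 0
  row 28 [11100]: (((NOT 0 XOR 1) XOR 1) AND (0 AND (1 AND 0))) -> 0
  row 29 [11101]: (((NOT 1 XOR 1) XOR 1) AND (1 AND (1 AND 1))) -> 0
  row 30 [11110]: (((NOT 0 XOR 1) XOR 1) AND (0 AND (1 AND 0))) -> 0
  row 31 [11111]: (((NOT 1 XOR 1) XOR 1) AND (1 AND (1 AND 1))) -> 0
Full result column, 4 rows per line (a,b,c fixed per line; d,e runs 00..11 left to right):
  rows 0-3 [a,b,c=000]: 0000  = hex 0
  rows 4-7 [a,b,c=001]: 0000  = hex 0
  rows 8-11 [a,b,c=010]: 0000  = hex 0
  rows 12-15 [a,b,c=011]: 0101  = hex 5
  rows 16-19 [a,b,c=100]: 0000  = hex 0
  rows 20-23 [a,b,c=101]: 0101  = hex 5
  rows 24-27 [a,b,c=110]: 0000  = hex 0
  rows 28-31 [a,b,c=111]: 0000  = hex 0
Output column (row 0 .. row 31) = 00000000000001010000010100000000
Output column grouped in 4s = 0000 0000 0000 0101 0000 0101 0000 0000 = 0x00050500
Convert to decimal digit by digit (value = value*16 + digit):
  0 -> 0
  0*16 + 0 = 0
  0*16 + 0 = 0
  0*16 + 5 = 5
  5*16 + 0 = 80
  80*16 + 5 = 1285
  1285*16 + 0 = 20560
  20560*16 + 0 = 328960
Decimal = 328960

328960


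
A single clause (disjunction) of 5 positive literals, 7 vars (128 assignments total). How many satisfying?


Step 1: Total=2^7=128
Step 2: Unsat when all 5 false: 2^2=4
Step 3: Sat=128-4=124

124


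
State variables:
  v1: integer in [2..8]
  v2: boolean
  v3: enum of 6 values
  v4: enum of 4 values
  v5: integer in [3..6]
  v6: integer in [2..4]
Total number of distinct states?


State space = product of domain sizes of all variables.
Domain sizes:
  v1 (integer in [2..8]): 7
  v2 (boolean): 2
  v3 (enum of 6 values): 6
  v4 (enum of 4 values): 4
  v5 (integer in [3..6]): 4
  v6 (integer in [2..4]): 3
Product = 7 * 2 * 6 * 4 * 4 * 3 = 4032

4032


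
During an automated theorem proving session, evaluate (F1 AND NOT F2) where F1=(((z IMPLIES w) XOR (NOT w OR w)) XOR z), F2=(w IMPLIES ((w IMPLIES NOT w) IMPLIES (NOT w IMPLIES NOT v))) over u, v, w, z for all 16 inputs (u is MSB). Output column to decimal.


F1 = (((z IMPLIES w) XOR (NOT w OR w)) XOR z)
F2 = (w IMPLIES ((w IMPLIES NOT w) IMPLIES (NOT w IMPLIES NOT v)))
Counterexample to F1=>F2 is where F1=1 and F2=0.
Evaluate each row (bits = u,v,w,z, MSB first):
  row 0 [0000]: F1=0 F2=1 -> F1&~F2 -> 0
  row 1 [0001]: F1=0 F2=1 -> F1&~F2 -> 0
  row 2 [0010]: F1=0 F2=1 -> F1&~F2 -> 0
  row 3 [0011]: F1=1 F2=1 -> F1&~F2 -> 0
  row 4 [0100]: F1=0 F2=1 -> F1&~F2 -> 0
  row 5 [0101]: F1=0 F2=1 -> F1&~F2 -> 0
  row 6 [0110]: F1=0 F2=1 -> F1&~F2 -> 0
  row 7 [0111]: F1=1 F2=1 -> F1&~F2 -> 0
  row 8 [1000]: F1=0 F2=1 -> F1&~F2 -> 0
  row 9 [1001]: F1=0 F2=1 -> F1&~F2 -> 0
  row 10 [1010]: F1=0 F2=1 -> F1&~F2 -> 0
  row 11 [1011]: F1=1 F2=1 -> F1&~F2 -> 0
  row 12 [1100]: F1=0 F2=1 -> F1&~F2 -> 0
  row 13 [1101]: F1=0 F2=1 -> F1&~F2 -> 0
  row 14 [1110]: F1=0 F2=1 -> F1&~F2 -> 0
  row 15 [1111]: F1=1 F2=1 -> F1&~F2 -> 0
Full result column, 4 rows per line (u,v fixed per line; w,z runs 00..11 left to right):
  rows 0-3 [u,v=00]: 0000  = hex 0
  rows 4-7 [u,v=01]: 0000  = hex 0
  rows 8-11 [u,v=10]: 0000  = hex 0
  rows 12-15 [u,v=11]: 0000  = hex 0
Counterexample vector (row 0 .. row 15) = 0000000000000000
Output column grouped in 4s = 0000 0000 0000 0000 = 0x0000
Convert to decimal digit by digit (value = value*16 + digit):
  0 -> 0
  0*16 + 0 = 0
  0*16 + 0 = 0
  0*16 + 0 = 0
Decimal = 0

0


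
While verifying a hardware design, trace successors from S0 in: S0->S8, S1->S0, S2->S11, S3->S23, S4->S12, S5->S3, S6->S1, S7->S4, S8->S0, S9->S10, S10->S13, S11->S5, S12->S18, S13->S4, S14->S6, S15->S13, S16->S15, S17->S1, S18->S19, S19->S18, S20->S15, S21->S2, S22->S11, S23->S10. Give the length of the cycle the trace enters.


Trace from S0 until a state repeats:
  S0 -> S8 -> S0
S0 first seen at step 0, revisited at step 2.
Cycle length = 2 - 0 = 2

2


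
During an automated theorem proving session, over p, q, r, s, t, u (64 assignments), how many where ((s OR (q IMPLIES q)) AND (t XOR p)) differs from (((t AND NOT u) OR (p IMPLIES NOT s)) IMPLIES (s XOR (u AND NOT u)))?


F1 = ((s OR (q IMPLIES q)) AND (t XOR p))
F2 = (((t AND NOT u) OR (p IMPLIES NOT s)) IMPLIES (s XOR (u AND NOT u)))
Evaluate both on each of 64 rows (bits = p,q,r,s,t,u):
  row 0 [000000]: F1=0 F2=0 -> 0
  row 1 [000001]: F1=0 F2=0 -> 0
  row 2 [000010]: F1=1 F2=0 (differ) -> 1
  row 3 [000011]: F1=1 F2=0 (differ) -> 1
  row 4 [000100]: F1=0 F2=1 (differ) -> 1
  (every remaining row is evaluated the same way; all 64 results are listed next)
Full result column, 8 rows per line (p,q,r fixed per line; s,t,u runs 000..111 left to right):
  rows 0-7 [p,q,r=000]: 00111100  (ones: 4)
  rows 8-15 [p,q,r=001]: 00111100  (ones: 4)
  rows 16-23 [p,q,r=010]: 00111100  (ones: 4)
  rows 24-31 [p,q,r=011]: 00111100  (ones: 4)
  rows 32-39 [p,q,r=100]: 11000011  (ones: 4)
  rows 40-47 [p,q,r=101]: 11000011  (ones: 4)
  rows 48-55 [p,q,r=110]: 11000011  (ones: 4)
  rows 56-63 [p,q,r=111]: 11000011  (ones: 4)
Disagreements = 4+4+4+4+4+4+4+4 = 32

32


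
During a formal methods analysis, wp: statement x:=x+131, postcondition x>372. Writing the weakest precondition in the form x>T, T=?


Formula: wp(x:=E, P) = P[E/x] (substitute E for x in postcondition)
Step 1: Postcondition: x>372
Step 2: Substitute x+131 for x: x+131>372
Step 3: Solve for x: x > 372-131 = 241

241


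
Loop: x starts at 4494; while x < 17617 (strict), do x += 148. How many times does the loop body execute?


Step 1: x goes from 4494 toward 17617 by 148; the body runs while x<17617, so iterations = ceil((bound-start)/step)
Step 2: Distance=13123
Step 3: ceil(13123/148)=89

89


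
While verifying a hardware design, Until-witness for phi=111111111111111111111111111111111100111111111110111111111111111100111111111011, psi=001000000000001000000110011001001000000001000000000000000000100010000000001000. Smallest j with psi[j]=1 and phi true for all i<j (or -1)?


(phi U psi) at 0: need smallest j with psi[j]=1 and phi[i]=1 for all i in [0,j).
Scan from step 0:
  step 0: phi=1, psi=0 -> continue
  step 1: phi=1, psi=0 -> continue
  step 2: psi=1 and phi held for [0,2) -> witness found
Witness step = 2

2


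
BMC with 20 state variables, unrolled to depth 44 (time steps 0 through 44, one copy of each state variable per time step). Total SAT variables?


BMC unrolls to depth k, creating one copy of each state var for steps 0..k.
Step count = 44 + 1 = 45 (steps 0 through 44)
Vars per step = 20
Total = 20 * 45 = 900

900


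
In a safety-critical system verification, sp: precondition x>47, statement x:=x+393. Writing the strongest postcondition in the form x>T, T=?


Formula: sp(P, x:=E) = exists old_x. (x = E[old_x/x]) AND P[old_x/x] (old_x is the value of x before the assignment; eliminate old_x by solving x = E[old_x/x] for old_x)
Step 1: Precondition P: x>47, i.e. old_x > 47
Step 2: Assignment gives x = old_x + 393, so old_x = x - 393
Step 3: Substitute into P: x - 393 > 47
Step 4: Simplify: x > 47+393 = 440

440


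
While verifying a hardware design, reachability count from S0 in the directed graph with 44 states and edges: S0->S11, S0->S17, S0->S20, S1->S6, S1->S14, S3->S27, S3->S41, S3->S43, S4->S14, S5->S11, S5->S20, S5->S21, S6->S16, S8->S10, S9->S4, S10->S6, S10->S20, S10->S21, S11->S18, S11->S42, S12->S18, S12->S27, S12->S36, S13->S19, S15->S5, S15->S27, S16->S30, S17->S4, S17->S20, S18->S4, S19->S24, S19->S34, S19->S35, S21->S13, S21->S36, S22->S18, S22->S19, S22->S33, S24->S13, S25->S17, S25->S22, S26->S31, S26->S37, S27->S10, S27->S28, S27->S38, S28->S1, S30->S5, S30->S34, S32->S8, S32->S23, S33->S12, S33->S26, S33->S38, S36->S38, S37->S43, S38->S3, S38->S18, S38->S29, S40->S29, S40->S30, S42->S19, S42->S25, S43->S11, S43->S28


BFS from S0:
  layer 0: {S0}
  layer 1: {S11, S17, S20}
  layer 2: {S4, S18, S42}
  layer 3: {S14, S19, S25}
  layer 4: {S22, S24, S34, S35}
  layer 5: {S13, S33}
  layer 6: {S12, S26, S38}
  layer 7: {S3, S27, S29, S31, S36, S37}
  layer 8: {S10, S28, S41, S43}
  layer 9: {S1, S6, S21}
  layer 10: {S16}
  layer 11: {S30}
  layer 12: {S5}
Reachable set: {S0, S1, S3, S4, S5, S6, S10, S11, S12, S13, S14, S16, S17, S18, S19, S20, S21, S22, S24, S25, S26, S27, S28, S29, S30, S31, S33, S34, S35, S36, S37, S38, S41, S42, S43}
Count = 35

35


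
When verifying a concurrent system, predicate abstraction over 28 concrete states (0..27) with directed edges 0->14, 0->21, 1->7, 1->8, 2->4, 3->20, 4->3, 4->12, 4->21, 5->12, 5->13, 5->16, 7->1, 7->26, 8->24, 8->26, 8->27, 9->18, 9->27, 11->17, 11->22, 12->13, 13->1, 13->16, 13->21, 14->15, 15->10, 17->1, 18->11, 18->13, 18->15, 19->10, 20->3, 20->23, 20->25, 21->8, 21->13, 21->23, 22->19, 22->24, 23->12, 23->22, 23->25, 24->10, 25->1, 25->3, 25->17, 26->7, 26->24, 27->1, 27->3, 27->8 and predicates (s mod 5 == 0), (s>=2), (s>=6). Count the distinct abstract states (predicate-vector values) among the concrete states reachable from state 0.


BFS from 0:
Concrete reachable: {0, 1, 3, 7, 8, 10, 12, 13, 14, 15, 16, 17, 19, 20, 21, 22, 23, 24, 25, 26, 27}
Abstract via predicates (s mod 5 == 0), (s>=2), (s>=6):
  (0,0,0) <- {1}
  (0,1,0) <- {3}
  (0,1,1) <- {7, 8, 12, 13, 14, 16, 17, 19, 21, 22, 23, 24, 26, 27}
  (1,0,0) <- {0}
  (1,1,1) <- {10, 15, 20, 25}
Distinct abstract states = 5

5


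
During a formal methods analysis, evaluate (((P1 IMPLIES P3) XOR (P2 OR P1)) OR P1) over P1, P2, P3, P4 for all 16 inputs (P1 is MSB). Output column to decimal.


Formula: (((P1 IMPLIES P3) XOR (P2 OR P1)) OR P1) over P1, P2, P3, P4 (16 rows)
Evaluate each row (bits = P1,P2,P3,P4, MSB first):
  row 0 [0000]: (((0 IMPLIES 0) XOR (0 OR 0)) OR 0) -> 1
  row 1 [0001]: (((0 IMPLIES 0) XOR (0 OR 0)) OR 0) -> 1
  row 2 [0010]: (((0 IMPLIES 1) XOR (0 OR 0)) OR 0) -> 1
  row 3 [0011]: (((0 IMPLIES 1) XOR (0 OR 0)) OR 0) -> 1
  row 4 [0100]: (((0 IMPLIES 0) XOR (1 OR 0)) OR 0) -> 0
  row 5 [0101]: (((0 IMPLIES 0) XOR (1 OR 0)) OR 0) -> 0
  row 6 [0110]: (((0 IMPLIES 1) XOR (1 OR 0)) OR 0) -> 0
  row 7 [0111]: (((0 IMPLIES 1) XOR (1 OR 0)) OR 0) -> 0
  row 8 [1000]: (((1 IMPLIES 0) XOR (0 OR 1)) OR 1) -> 1
  row 9 [1001]: (((1 IMPLIES 0) XOR (0 OR 1)) OR 1) -> 1
  row 10 [1010]: (((1 IMPLIES 1) XOR (0 OR 1)) OR 1) -> 1
  row 11 [1011]: (((1 IMPLIES 1) XOR (0 OR 1)) OR 1) -> 1
  row 12 [1100]: (((1 IMPLIES 0) XOR (1 OR 1)) OR 1) -> 1
  row 13 [1101]: (((1 IMPLIES 0) XOR (1 OR 1)) OR 1) -> 1
  row 14 [1110]: (((1 IMPLIES 1) XOR (1 OR 1)) OR 1) -> 1
  row 15 [1111]: (((1 IMPLIES 1) XOR (1 OR 1)) OR 1) -> 1
Full result column, 4 rows per line (P1,P2 fixed per line; P3,P4 runs 00..11 left to right):
  rows 0-3 [P1,P2=00]: 1111  = hex F
  rows 4-7 [P1,P2=01]: 0000  = hex 0
  rows 8-11 [P1,P2=10]: 1111  = hex F
  rows 12-15 [P1,P2=11]: 1111  = hex F
Output column (row 0 .. row 15) = 1111000011111111
Output column grouped in 4s = 1111 0000 1111 1111 = 0xF0FF
Convert to decimal digit by digit (value = value*16 + digit):
  F -> 15
  15*16 + 0 = 240
  240*16 + 15 (F) = 3855
  3855*16 + 15 (F) = 61695
Decimal = 61695

61695


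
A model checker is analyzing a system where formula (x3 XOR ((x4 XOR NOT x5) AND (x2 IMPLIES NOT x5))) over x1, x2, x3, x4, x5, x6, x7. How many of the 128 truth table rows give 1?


Formula: (x3 XOR ((x4 XOR NOT x5) AND (x2 IMPLIES NOT x5))) over 7 vars (128 rows)
Evaluate each row (x1, x2, x3, x4, x5, x6, x7 as bits, MSB first):
  row 0 [0000000]: (0 XOR ((0 XOR NOT 0) AND (0 IMPLIES NOT 0))) -> 1
  row 1 [0000001]: (0 XOR ((0 XOR NOT 0) AND (0 IMPLIES NOT 0))) -> 1
  row 2 [0000010]: (0 XOR ((0 XOR NOT 0) AND (0 IMPLIES NOT 0))) -> 1
  row 3 [0000011]: (0 XOR ((0 XOR NOT 0) AND (0 IMPLIES NOT 0))) -> 1
  row 4 [0000100]: (0 XOR ((0 XOR NOT 1) AND (0 IMPLIES NOT 1))) -> 0
  (every remaining row is evaluated the same way; all 128 results are listed next)
Full result column, 8 rows per line (x1,x2,x3,x4 fixed per line; x5,x6,x7 runs 000..111 left to right):
  rows 0-7 [x1,x2,x3,x4=0000]: 11110000  (ones: 4)
  rows 8-15 [x1,x2,x3,x4=0001]: 00001111  (ones: 4)
  rows 16-23 [x1,x2,x3,x4=0010]: 00001111  (ones: 4)
  rows 24-31 [x1,x2,x3,x4=0011]: 11110000  (ones: 4)
  rows 32-39 [x1,x2,x3,x4=0100]: 11110000  (ones: 4)
  rows 40-47 [x1,x2,x3,x4=0101]: 00000000  (ones: 0)
  rows 48-55 [x1,x2,x3,x4=0110]: 00001111  (ones: 4)
  rows 56-63 [x1,x2,x3,x4=0111]: 11111111  (ones: 8)
  rows 64-71 [x1,x2,x3,x4=1000]: 11110000  (ones: 4)
  rows 72-79 [x1,x2,x3,x4=1001]: 00001111  (ones: 4)
  rows 80-87 [x1,x2,x3,x4=1010]: 00001111  (ones: 4)
  rows 88-95 [x1,x2,x3,x4=1011]: 11110000  (ones: 4)
  rows 96-103 [x1,x2,x3,x4=1100]: 11110000  (ones: 4)
  rows 104-111 [x1,x2,x3,x4=1101]: 00000000  (ones: 0)
  rows 112-119 [x1,x2,x3,x4=1110]: 00001111  (ones: 4)
  rows 120-127 [x1,x2,x3,x4=1111]: 11111111  (ones: 8)
Count of 1-rows = 4+4+4+4+4+0+4+8+4+4+4+4+4+0+4+8 = 64

64


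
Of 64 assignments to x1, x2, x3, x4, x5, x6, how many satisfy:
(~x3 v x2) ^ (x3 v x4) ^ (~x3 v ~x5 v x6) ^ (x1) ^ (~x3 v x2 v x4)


CNF with 5 clauses over 6 vars (64 assignments).
An assignment satisfies CNF iff every clause has >=1 true literal.
Check each row (bits = x1,x2,x3,x4,x5,x6; clause T/F shown):
  row 0 [000000]: clauses=TFTFT -> 0
  row 1 [000001]: clauses=TFTFT -> 0
  row 2 [000010]: clauses=TFTFT -> 0
  row 3 [000011]: clauses=TFTFT -> 0
  row 4 [000100]: clauses=TTTFT -> 0
  (every remaining row is evaluated the same way; all 64 results are listed next)
Full result column, 8 rows per line (x1,x2,x3 fixed per line; x4,x5,x6 runs 000..111 left to right):
  rows 0-7 [x1,x2,x3=000]: 00000000  (ones: 0)
  rows 8-15 [x1,x2,x3=001]: 00000000  (ones: 0)
  rows 16-23 [x1,x2,x3=010]: 00000000  (ones: 0)
  rows 24-31 [x1,x2,x3=011]: 00000000  (ones: 0)
  rows 32-39 [x1,x2,x3=100]: 00001111  (ones: 4)
  rows 40-47 [x1,x2,x3=101]: 00000000  (ones: 0)
  rows 48-55 [x1,x2,x3=110]: 00001111  (ones: 4)
  rows 56-63 [x1,x2,x3=111]: 11011101  (ones: 6)
Satisfying assignments = 0+0+0+0+4+0+4+6 = 14

14


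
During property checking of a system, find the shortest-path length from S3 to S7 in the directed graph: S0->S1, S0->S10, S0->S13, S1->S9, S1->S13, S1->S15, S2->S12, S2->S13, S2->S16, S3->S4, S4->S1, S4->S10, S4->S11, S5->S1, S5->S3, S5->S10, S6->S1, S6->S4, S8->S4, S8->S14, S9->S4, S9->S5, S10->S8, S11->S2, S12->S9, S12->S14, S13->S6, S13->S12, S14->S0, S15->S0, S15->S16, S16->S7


BFS layer-by-layer from S3:
  dist 0: {S3}
  dist 1: {S4}
  dist 2: {S1, S10, S11}
  dist 3: {S2, S8, S9, S13, S15}
  dist 4: {S0, S5, S6, S12, S14, S16}
  dist 5: {S7}
  -> S7 reached at distance 5
Shortest path length = 5

5


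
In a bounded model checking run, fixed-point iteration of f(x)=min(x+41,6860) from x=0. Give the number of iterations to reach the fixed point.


Step 1: x=0, cap=6860, increment=41
Step 2: x grows by 41 each step until capped at 6860; fixed point is x=6860
Step 3: iterations = ceil(6860/41) = 168

168


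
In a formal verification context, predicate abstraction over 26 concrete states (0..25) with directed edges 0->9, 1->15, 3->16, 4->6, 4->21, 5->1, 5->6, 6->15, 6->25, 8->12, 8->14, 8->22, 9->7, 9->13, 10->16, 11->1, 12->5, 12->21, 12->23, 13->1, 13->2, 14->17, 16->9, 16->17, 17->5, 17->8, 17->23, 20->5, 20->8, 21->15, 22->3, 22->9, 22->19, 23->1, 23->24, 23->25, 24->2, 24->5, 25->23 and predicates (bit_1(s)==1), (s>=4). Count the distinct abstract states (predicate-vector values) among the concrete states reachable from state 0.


BFS from 0:
Concrete reachable: {0, 1, 2, 7, 9, 13, 15}
Abstract via predicates (bit_1(s)==1), (s>=4):
  (0,0) <- {0, 1}
  (0,1) <- {9, 13}
  (1,0) <- {2}
  (1,1) <- {7, 15}
Distinct abstract states = 4

4


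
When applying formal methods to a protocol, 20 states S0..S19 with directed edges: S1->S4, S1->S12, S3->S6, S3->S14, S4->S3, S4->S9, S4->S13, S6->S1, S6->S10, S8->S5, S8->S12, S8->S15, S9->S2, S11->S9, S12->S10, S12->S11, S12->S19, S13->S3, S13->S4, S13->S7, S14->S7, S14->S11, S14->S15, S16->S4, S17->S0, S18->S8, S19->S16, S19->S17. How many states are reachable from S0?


BFS from S0:
  layer 0: {S0}
Reachable set: {S0}
Count = 1

1


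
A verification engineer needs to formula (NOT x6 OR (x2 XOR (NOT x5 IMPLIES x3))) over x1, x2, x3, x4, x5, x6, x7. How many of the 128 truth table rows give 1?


Formula: (NOT x6 OR (x2 XOR (NOT x5 IMPLIES x3))) over 7 vars (128 rows)
Evaluate each row (x1, x2, x3, x4, x5, x6, x7 as bits, MSB first):
  row 0 [0000000]: (NOT 0 OR (0 XOR (NOT 0 IMPLIES 0))) -> 1
  row 1 [0000001]: (NOT 0 OR (0 XOR (NOT 0 IMPLIES 0))) -> 1
  row 2 [0000010]: (NOT 1 OR (0 XOR (NOT 0 IMPLIES 0))) -> 0
  row 3 [0000011]: (NOT 1 OR (0 XOR (NOT 0 IMPLIES 0))) -> 0
  row 4 [0000100]: (NOT 0 OR (0 XOR (NOT 1 IMPLIES 0))) -> 1
  (every remaining row is evaluated the same way; all 128 results are listed next)
Full result column, 8 rows per line (x1,x2,x3,x4 fixed per line; x5,x6,x7 runs 000..111 left to right):
  rows 0-7 [x1,x2,x3,x4=0000]: 11001111  (ones: 6)
  rows 8-15 [x1,x2,x3,x4=0001]: 11001111  (ones: 6)
  rows 16-23 [x1,x2,x3,x4=0010]: 11111111  (ones: 8)
  rows 24-31 [x1,x2,x3,x4=0011]: 11111111  (ones: 8)
  rows 32-39 [x1,x2,x3,x4=0100]: 11111100  (ones: 6)
  rows 40-47 [x1,x2,x3,x4=0101]: 11111100  (ones: 6)
  rows 48-55 [x1,x2,x3,x4=0110]: 11001100  (ones: 4)
  rows 56-63 [x1,x2,x3,x4=0111]: 11001100  (ones: 4)
  rows 64-71 [x1,x2,x3,x4=1000]: 11001111  (ones: 6)
  rows 72-79 [x1,x2,x3,x4=1001]: 11001111  (ones: 6)
  rows 80-87 [x1,x2,x3,x4=1010]: 11111111  (ones: 8)
  rows 88-95 [x1,x2,x3,x4=1011]: 11111111  (ones: 8)
  rows 96-103 [x1,x2,x3,x4=1100]: 11111100  (ones: 6)
  rows 104-111 [x1,x2,x3,x4=1101]: 11111100  (ones: 6)
  rows 112-119 [x1,x2,x3,x4=1110]: 11001100  (ones: 4)
  rows 120-127 [x1,x2,x3,x4=1111]: 11001100  (ones: 4)
Count of 1-rows = 6+6+8+8+6+6+4+4+6+6+8+8+6+6+4+4 = 96

96


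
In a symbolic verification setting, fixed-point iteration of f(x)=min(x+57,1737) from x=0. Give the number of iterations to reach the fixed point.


Step 1: x=0, cap=1737, increment=57
Step 2: x grows by 57 each step until capped at 1737; fixed point is x=1737
Step 3: iterations = ceil(1737/57) = 31

31


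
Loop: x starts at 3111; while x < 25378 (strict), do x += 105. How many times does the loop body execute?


Step 1: x goes from 3111 toward 25378 by 105; the body runs while x<25378, so iterations = ceil((bound-start)/step)
Step 2: Distance=22267
Step 3: ceil(22267/105)=213

213


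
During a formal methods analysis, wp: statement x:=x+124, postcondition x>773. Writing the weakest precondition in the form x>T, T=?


Formula: wp(x:=E, P) = P[E/x] (substitute E for x in postcondition)
Step 1: Postcondition: x>773
Step 2: Substitute x+124 for x: x+124>773
Step 3: Solve for x: x > 773-124 = 649

649


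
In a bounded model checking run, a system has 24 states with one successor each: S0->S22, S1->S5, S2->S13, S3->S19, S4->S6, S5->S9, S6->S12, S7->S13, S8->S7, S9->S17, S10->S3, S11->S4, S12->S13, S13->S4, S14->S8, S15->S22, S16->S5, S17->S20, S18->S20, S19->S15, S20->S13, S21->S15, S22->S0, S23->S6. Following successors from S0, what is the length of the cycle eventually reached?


Trace from S0 until a state repeats:
  S0 -> S22 -> S0
S0 first seen at step 0, revisited at step 2.
Cycle length = 2 - 0 = 2

2


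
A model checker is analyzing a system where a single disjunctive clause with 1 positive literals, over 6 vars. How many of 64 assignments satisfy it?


Step 1: Total=2^6=64
Step 2: Unsat when all 1 false: 2^5=32
Step 3: Sat=64-32=32

32


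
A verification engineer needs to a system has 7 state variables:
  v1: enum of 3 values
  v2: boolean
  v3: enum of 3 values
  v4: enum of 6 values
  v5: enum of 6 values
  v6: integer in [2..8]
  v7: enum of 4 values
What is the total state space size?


State space = product of domain sizes of all variables.
Domain sizes:
  v1 (enum of 3 values): 3
  v2 (boolean): 2
  v3 (enum of 3 values): 3
  v4 (enum of 6 values): 6
  v5 (enum of 6 values): 6
  v6 (integer in [2..8]): 7
  v7 (enum of 4 values): 4
Product = 3 * 2 * 3 * 6 * 6 * 7 * 4 = 18144

18144


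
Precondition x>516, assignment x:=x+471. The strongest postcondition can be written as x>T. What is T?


Formula: sp(P, x:=E) = exists old_x. (x = E[old_x/x]) AND P[old_x/x] (old_x is the value of x before the assignment; eliminate old_x by solving x = E[old_x/x] for old_x)
Step 1: Precondition P: x>516, i.e. old_x > 516
Step 2: Assignment gives x = old_x + 471, so old_x = x - 471
Step 3: Substitute into P: x - 471 > 516
Step 4: Simplify: x > 516+471 = 987

987


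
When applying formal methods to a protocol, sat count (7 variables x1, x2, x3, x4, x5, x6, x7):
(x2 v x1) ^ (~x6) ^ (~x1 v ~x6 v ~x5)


CNF with 3 clauses over 7 vars (128 assignments).
An assignment satisfies CNF iff every clause has >=1 true literal.
Check each row (bits = x1,x2,x3,x4,x5,x6,x7; clause T/F shown):
  row 0 [0000000]: clauses=FTT -> 0
  row 1 [0000001]: clauses=FTT -> 0
  row 2 [0000010]: clauses=FFT -> 0
  row 3 [0000011]: clauses=FFT -> 0
  row 4 [0000100]: clauses=FTT -> 0
  (every remaining row is evaluated the same way; all 128 results are listed next)
Full result column, 8 rows per line (x1,x2,x3,x4 fixed per line; x5,x6,x7 runs 000..111 left to right):
  rows 0-7 [x1,x2,x3,x4=0000]: 00000000  (ones: 0)
  rows 8-15 [x1,x2,x3,x4=0001]: 00000000  (ones: 0)
  rows 16-23 [x1,x2,x3,x4=0010]: 00000000  (ones: 0)
  rows 24-31 [x1,x2,x3,x4=0011]: 00000000  (ones: 0)
  rows 32-39 [x1,x2,x3,x4=0100]: 11001100  (ones: 4)
  rows 40-47 [x1,x2,x3,x4=0101]: 11001100  (ones: 4)
  rows 48-55 [x1,x2,x3,x4=0110]: 11001100  (ones: 4)
  rows 56-63 [x1,x2,x3,x4=0111]: 11001100  (ones: 4)
  rows 64-71 [x1,x2,x3,x4=1000]: 11001100  (ones: 4)
  rows 72-79 [x1,x2,x3,x4=1001]: 11001100  (ones: 4)
  rows 80-87 [x1,x2,x3,x4=1010]: 11001100  (ones: 4)
  rows 88-95 [x1,x2,x3,x4=1011]: 11001100  (ones: 4)
  rows 96-103 [x1,x2,x3,x4=1100]: 11001100  (ones: 4)
  rows 104-111 [x1,x2,x3,x4=1101]: 11001100  (ones: 4)
  rows 112-119 [x1,x2,x3,x4=1110]: 11001100  (ones: 4)
  rows 120-127 [x1,x2,x3,x4=1111]: 11001100  (ones: 4)
Satisfying assignments = 0+0+0+0+4+4+4+4+4+4+4+4+4+4+4+4 = 48

48


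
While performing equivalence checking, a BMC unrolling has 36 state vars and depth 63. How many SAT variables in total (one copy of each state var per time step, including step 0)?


BMC unrolls to depth k, creating one copy of each state var for steps 0..k.
Step count = 63 + 1 = 64 (steps 0 through 63)
Vars per step = 36
Total = 36 * 64 = 2304

2304


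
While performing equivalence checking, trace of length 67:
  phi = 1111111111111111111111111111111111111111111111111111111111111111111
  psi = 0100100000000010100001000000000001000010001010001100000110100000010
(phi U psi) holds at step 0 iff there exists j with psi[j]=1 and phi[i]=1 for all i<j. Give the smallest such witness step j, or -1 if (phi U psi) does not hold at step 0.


(phi U psi) at 0: need smallest j with psi[j]=1 and phi[i]=1 for all i in [0,j).
Scan from step 0:
  step 0: phi=1, psi=0 -> continue
  step 1: psi=1 and phi held for [0,1) -> witness found
Witness step = 1

1


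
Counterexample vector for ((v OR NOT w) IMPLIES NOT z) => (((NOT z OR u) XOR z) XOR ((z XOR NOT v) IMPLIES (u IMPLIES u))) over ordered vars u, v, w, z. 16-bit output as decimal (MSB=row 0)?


F1 = ((v OR NOT w) IMPLIES NOT z)
F2 = (((NOT z OR u) XOR z) XOR ((z XOR NOT v) IMPLIES (u IMPLIES u)))
Counterexample to F1=>F2 is where F1=1 and F2=0.
Evaluate each row (bits = u,v,w,z, MSB first):
  row 0 [0000]: F1=1 F2=0 -> F1&~F2 -> 1
  row 1 [0001]: F1=0 F2=0 -> F1&~F2 -> 0
  row 2 [0010]: F1=1 F2=0 -> F1&~F2 -> 1
  row 3 [0011]: F1=1 F2=0 -> F1&~F2 -> 1
  row 4 [0100]: F1=1 F2=0 -> F1&~F2 -> 1
  row 5 [0101]: F1=0 F2=0 -> F1&~F2 -> 0
  row 6 [0110]: F1=1 F2=0 -> F1&~F2 -> 1
  row 7 [0111]: F1=0 F2=0 -> F1&~F2 -> 0
  row 8 [1000]: F1=1 F2=0 -> F1&~F2 -> 1
  row 9 [1001]: F1=0 F2=1 -> F1&~F2 -> 0
  row 10 [1010]: F1=1 F2=0 -> F1&~F2 -> 1
  row 11 [1011]: F1=1 F2=1 -> F1&~F2 -> 0
  row 12 [1100]: F1=1 F2=0 -> F1&~F2 -> 1
  row 13 [1101]: F1=0 F2=1 -> F1&~F2 -> 0
  row 14 [1110]: F1=1 F2=0 -> F1&~F2 -> 1
  row 15 [1111]: F1=0 F2=1 -> F1&~F2 -> 0
Full result column, 4 rows per line (u,v fixed per line; w,z runs 00..11 left to right):
  rows 0-3 [u,v=00]: 1011  = hex B
  rows 4-7 [u,v=01]: 1010  = hex A
  rows 8-11 [u,v=10]: 1010  = hex A
  rows 12-15 [u,v=11]: 1010  = hex A
Counterexample vector (row 0 .. row 15) = 1011101010101010
Output column grouped in 4s = 1011 1010 1010 1010 = 0xBAAA
Convert to decimal digit by digit (value = value*16 + digit):
  B -> 11
  11*16 + 10 (A) = 186
  186*16 + 10 (A) = 2986
  2986*16 + 10 (A) = 47786
Decimal = 47786

47786


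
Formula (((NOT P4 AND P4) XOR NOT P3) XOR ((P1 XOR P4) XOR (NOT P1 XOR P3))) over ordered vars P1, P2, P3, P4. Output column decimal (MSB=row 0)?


Formula: (((NOT P4 AND P4) XOR NOT P3) XOR ((P1 XOR P4) XOR (NOT P1 XOR P3))) over P1, P2, P3, P4 (16 rows)
Evaluate each row (bits = P1,P2,P3,P4, MSB first):
  row 0 [0000]: (((NOT 0 AND 0) XOR NOT 0) XOR ((0 XOR 0) XOR (NOT 0 XOR 0))) -> 0
  row 1 [0001]: (((NOT 1 AND 1) XOR NOT 0) XOR ((0 XOR 1) XOR (NOT 0 XOR 0))) -> 1
  row 2 [0010]: (((NOT 0 AND 0) XOR NOT 1) XOR ((0 XOR 0) XOR (NOT 0 XOR 1))) -> 0
  row 3 [0011]: (((NOT 1 AND 1) XOR NOT 1) XOR ((0 XOR 1) XOR (NOT 0 XOR 1))) -> 1
  row 4 [0100]: (((NOT 0 AND 0) XOR NOT 0) XOR ((0 XOR 0) XOR (NOT 0 XOR 0))) -> 0
  row 5 [0101]: (((NOT 1 AND 1) XOR NOT 0) XOR ((0 XOR 1) XOR (NOT 0 XOR 0))) -> 1
  row 6 [0110]: (((NOT 0 AND 0) XOR NOT 1) XOR ((0 XOR 0) XOR (NOT 0 XOR 1))) -> 0
  row 7 [0111]: (((NOT 1 AND 1) XOR NOT 1) XOR ((0 XOR 1) XOR (NOT 0 XOR 1))) -> 1
  row 8 [1000]: (((NOT 0 AND 0) XOR NOT 0) XOR ((1 XOR 0) XOR (NOT 1 XOR 0))) -> 0
  row 9 [1001]: (((NOT 1 AND 1) XOR NOT 0) XOR ((1 XOR 1) XOR (NOT 1 XOR 0))) -> 1
  row 10 [1010]: (((NOT 0 AND 0) XOR NOT 1) XOR ((1 XOR 0) XOR (NOT 1 XOR 1))) -> 0
  row 11 [1011]: (((NOT 1 AND 1) XOR NOT 1) XOR ((1 XOR 1) XOR (NOT 1 XOR 1))) -> 1
  row 12 [1100]: (((NOT 0 AND 0) XOR NOT 0) XOR ((1 XOR 0) XOR (NOT 1 XOR 0))) -> 0
  row 13 [1101]: (((NOT 1 AND 1) XOR NOT 0) XOR ((1 XOR 1) XOR (NOT 1 XOR 0))) -> 1
  row 14 [1110]: (((NOT 0 AND 0) XOR NOT 1) XOR ((1 XOR 0) XOR (NOT 1 XOR 1))) -> 0
  row 15 [1111]: (((NOT 1 AND 1) XOR NOT 1) XOR ((1 XOR 1) XOR (NOT 1 XOR 1))) -> 1
Full result column, 4 rows per line (P1,P2 fixed per line; P3,P4 runs 00..11 left to right):
  rows 0-3 [P1,P2=00]: 0101  = hex 5
  rows 4-7 [P1,P2=01]: 0101  = hex 5
  rows 8-11 [P1,P2=10]: 0101  = hex 5
  rows 12-15 [P1,P2=11]: 0101  = hex 5
Output column (row 0 .. row 15) = 0101010101010101
Output column grouped in 4s = 0101 0101 0101 0101 = 0x5555
Convert to decimal digit by digit (value = value*16 + digit):
  5 -> 5
  5*16 + 5 = 85
  85*16 + 5 = 1365
  1365*16 + 5 = 21845
Decimal = 21845

21845
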